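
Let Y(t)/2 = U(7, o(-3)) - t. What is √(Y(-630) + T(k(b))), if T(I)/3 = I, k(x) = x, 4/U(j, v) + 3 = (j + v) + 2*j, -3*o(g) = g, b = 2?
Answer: √457178/19 ≈ 35.587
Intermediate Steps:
o(g) = -g/3
U(j, v) = 4/(-3 + v + 3*j) (U(j, v) = 4/(-3 + ((j + v) + 2*j)) = 4/(-3 + (v + 3*j)) = 4/(-3 + v + 3*j))
T(I) = 3*I
Y(t) = 8/19 - 2*t (Y(t) = 2*(4/(-3 - ⅓*(-3) + 3*7) - t) = 2*(4/(-3 + 1 + 21) - t) = 2*(4/19 - t) = 8/19 - 2*t)
√(Y(-630) + T(k(b))) = √((8/19 - 2*(-630)) + 3*2) = √((8/19 + 1260) + 6) = √(23948/19 + 6) = √(24062/19) = √457178/19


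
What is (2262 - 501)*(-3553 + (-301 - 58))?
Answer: -6889032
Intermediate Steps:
(2262 - 501)*(-3553 + (-301 - 58)) = 1761*(-3553 - 359) = 1761*(-3912) = -6889032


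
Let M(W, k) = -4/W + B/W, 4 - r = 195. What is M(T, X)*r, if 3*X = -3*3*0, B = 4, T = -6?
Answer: 0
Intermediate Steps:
r = -191 (r = 4 - 1*195 = 4 - 195 = -191)
X = 0 (X = (-3*3*0)/3 = (-9*0)/3 = (⅓)*0 = 0)
M(W, k) = 0 (M(W, k) = -4/W + 4/W = 0)
M(T, X)*r = 0*(-191) = 0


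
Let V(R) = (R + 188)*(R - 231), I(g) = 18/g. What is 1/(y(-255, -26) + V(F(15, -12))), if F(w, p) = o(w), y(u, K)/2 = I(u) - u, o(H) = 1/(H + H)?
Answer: -15300/656669473 ≈ -2.3299e-5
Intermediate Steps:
o(H) = 1/(2*H)
y(u, K) = -2*u + 36/u (y(u, K) = 2*(18/u - u) = 2*(-u + 18/u) = -2*u + 36/u)
F(w, p) = 1/(2*w)
V(R) = (-231 + R)*(188 + R) (V(R) = (188 + R)*(-231 + R) = (-231 + R)*(188 + R))
1/(y(-255, -26) + V(F(15, -12))) = 1/((-2*(-255) + 36/(-255)) + (-43428 + ((1/2)/15)**2 - 43/(2*15))) = 1/((510 + 36*(-1/255)) + (-43428 + ((1/2)*(1/15))**2 - 43/(2*15))) = 1/((510 - 12/85) + (-43428 + (1/30)**2 - 43*1/30)) = 1/(43338/85 + (-43428 + 1/900 - 43/30)) = 1/(43338/85 - 39086489/900) = 1/(-656669473/15300) = -15300/656669473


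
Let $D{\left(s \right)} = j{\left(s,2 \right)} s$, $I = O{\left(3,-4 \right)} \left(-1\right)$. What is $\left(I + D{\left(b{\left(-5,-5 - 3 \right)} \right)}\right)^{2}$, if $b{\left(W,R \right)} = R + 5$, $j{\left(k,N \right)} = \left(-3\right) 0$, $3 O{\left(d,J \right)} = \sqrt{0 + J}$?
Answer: $- \frac{4}{9} \approx -0.44444$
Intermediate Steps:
$O{\left(d,J \right)} = \frac{\sqrt{J}}{3}$ ($O{\left(d,J \right)} = \frac{\sqrt{0 + J}}{3} = \frac{\sqrt{J}}{3}$)
$j{\left(k,N \right)} = 0$
$b{\left(W,R \right)} = 5 + R$
$I = - \frac{2 i}{3}$ ($I = \frac{\sqrt{-4}}{3} \left(-1\right) = \frac{2 i}{3} \left(-1\right) = - \frac{2 i}{3} \approx - 0.66667 i$)
$D{\left(s \right)} = 0$ ($D{\left(s \right)} = 0 s = 0$)
$\left(I + D{\left(b{\left(-5,-5 - 3 \right)} \right)}\right)^{2} = \left(- \frac{2 i}{3} + 0\right)^{2} = \left(- \frac{2 i}{3}\right)^{2} = - \frac{4}{9}$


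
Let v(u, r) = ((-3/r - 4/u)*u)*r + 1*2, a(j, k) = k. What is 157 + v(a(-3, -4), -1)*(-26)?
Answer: -311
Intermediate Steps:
v(u, r) = 2 + r*u*(-4/u - 3/r) (v(u, r) = ((-4/u - 3/r)*u)*r + 2 = (u*(-4/u - 3/r))*r + 2 = r*u*(-4/u - 3/r) + 2 = 2 + r*u*(-4/u - 3/r))
157 + v(a(-3, -4), -1)*(-26) = 157 + (2 - 4*(-1) - 3*(-4))*(-26) = 157 + (2 + 4 + 12)*(-26) = 157 + 18*(-26) = 157 - 468 = -311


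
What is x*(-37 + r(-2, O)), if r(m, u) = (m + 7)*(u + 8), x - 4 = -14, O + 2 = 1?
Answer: 20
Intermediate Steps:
O = -1 (O = -2 + 1 = -1)
x = -10 (x = 4 - 14 = -10)
r(m, u) = (7 + m)*(8 + u)
x*(-37 + r(-2, O)) = -10*(-37 + (56 + 7*(-1) + 8*(-2) - 2*(-1))) = -10*(-37 + (56 - 7 - 16 + 2)) = -10*(-37 + 35) = -10*(-2) = 20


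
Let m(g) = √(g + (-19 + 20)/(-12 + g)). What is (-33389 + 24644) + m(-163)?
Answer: -8745 + I*√199682/35 ≈ -8745.0 + 12.767*I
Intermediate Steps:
m(g) = √(g + 1/(-12 + g))
(-33389 + 24644) + m(-163) = (-33389 + 24644) + √((1 - 163*(-12 - 163))/(-12 - 163)) = -8745 + √((1 - 163*(-175))/(-175)) = -8745 + √(-(1 + 28525)/175) = -8745 + √(-1/175*28526) = -8745 + √(-28526/175) = -8745 + I*√199682/35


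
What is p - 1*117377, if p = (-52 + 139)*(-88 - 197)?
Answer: -142172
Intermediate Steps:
p = -24795 (p = 87*(-285) = -24795)
p - 1*117377 = -24795 - 1*117377 = -24795 - 117377 = -142172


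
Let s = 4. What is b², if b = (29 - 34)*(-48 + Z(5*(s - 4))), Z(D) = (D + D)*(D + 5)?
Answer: 57600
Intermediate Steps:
Z(D) = 2*D*(5 + D) (Z(D) = (2*D)*(5 + D) = 2*D*(5 + D))
b = 240 (b = (29 - 34)*(-48 + 2*(5*(4 - 4))*(5 + 5*(4 - 4))) = -5*(-48 + 2*(5*0)*(5 + 5*0)) = -5*(-48 + 2*0*(5 + 0)) = -5*(-48 + 2*0*5) = -5*(-48 + 0) = -5*(-48) = 240)
b² = 240² = 57600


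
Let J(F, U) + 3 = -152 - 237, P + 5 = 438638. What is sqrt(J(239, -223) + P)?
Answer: sqrt(438241) ≈ 662.00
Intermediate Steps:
P = 438633 (P = -5 + 438638 = 438633)
J(F, U) = -392 (J(F, U) = -3 + (-152 - 237) = -3 - 389 = -392)
sqrt(J(239, -223) + P) = sqrt(-392 + 438633) = sqrt(438241)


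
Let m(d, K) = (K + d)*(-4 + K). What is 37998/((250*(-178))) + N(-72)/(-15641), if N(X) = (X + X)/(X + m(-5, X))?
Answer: -85880050551/100575540250 ≈ -0.85389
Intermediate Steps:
m(d, K) = (-4 + K)*(K + d)
N(X) = 2*X/(20 + X**2 - 8*X) (N(X) = (X + X)/(X + (X**2 - 4*X - 4*(-5) + X*(-5))) = (2*X)/(X + (X**2 - 4*X + 20 - 5*X)) = (2*X)/(X + (20 + X**2 - 9*X)) = (2*X)/(20 + X**2 - 8*X) = 2*X/(20 + X**2 - 8*X))
37998/((250*(-178))) + N(-72)/(-15641) = 37998/((250*(-178))) + (2*(-72)/(20 + (-72)**2 - 8*(-72)))/(-15641) = 37998/(-44500) + (2*(-72)/(20 + 5184 + 576))*(-1/15641) = 37998*(-1/44500) + (2*(-72)/5780)*(-1/15641) = -18999/22250 + (2*(-72)*(1/5780))*(-1/15641) = -18999/22250 - 36/1445*(-1/15641) = -18999/22250 + 36/22601245 = -85880050551/100575540250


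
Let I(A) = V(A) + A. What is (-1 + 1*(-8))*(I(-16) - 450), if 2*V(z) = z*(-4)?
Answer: 3906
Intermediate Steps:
V(z) = -2*z (V(z) = (z*(-4))/2 = (-4*z)/2 = -2*z)
I(A) = -A (I(A) = -2*A + A = -A)
(-1 + 1*(-8))*(I(-16) - 450) = (-1 + 1*(-8))*(-1*(-16) - 450) = (-1 - 8)*(16 - 450) = -9*(-434) = 3906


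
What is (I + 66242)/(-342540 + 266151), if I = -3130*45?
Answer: 74608/76389 ≈ 0.97669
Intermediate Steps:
I = -140850
(I + 66242)/(-342540 + 266151) = (-140850 + 66242)/(-342540 + 266151) = -74608/(-76389) = -74608*(-1/76389) = 74608/76389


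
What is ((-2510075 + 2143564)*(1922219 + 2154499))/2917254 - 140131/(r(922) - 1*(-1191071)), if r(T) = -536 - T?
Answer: -296245822879310458/578400547117 ≈ -5.1218e+5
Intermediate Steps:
((-2510075 + 2143564)*(1922219 + 2154499))/2917254 - 140131/(r(922) - 1*(-1191071)) = ((-2510075 + 2143564)*(1922219 + 2154499))/2917254 - 140131/((-536 - 1*922) - 1*(-1191071)) = -366511*4076718*(1/2917254) - 140131/((-536 - 922) + 1191071) = -1494161990898*1/2917254 - 140131/(-1458 + 1191071) = -249026998483/486209 - 140131/1189613 = -296245822879310458/578400547117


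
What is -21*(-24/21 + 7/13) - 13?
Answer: -4/13 ≈ -0.30769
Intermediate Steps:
-21*(-24/21 + 7/13) - 13 = -21*(-24*1/21 + 7*(1/13)) - 13 = -21*(-8/7 + 7/13) - 13 = -21*(-55/91) - 13 = 165/13 - 13 = -4/13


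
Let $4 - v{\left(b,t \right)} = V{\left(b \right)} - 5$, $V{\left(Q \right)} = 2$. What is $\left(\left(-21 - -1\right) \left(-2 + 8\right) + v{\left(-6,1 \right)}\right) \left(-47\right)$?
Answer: $5311$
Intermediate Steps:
$v{\left(b,t \right)} = 7$ ($v{\left(b,t \right)} = 4 - \left(2 - 5\right) = 4 - -3 = 4 + 3 = 7$)
$\left(\left(-21 - -1\right) \left(-2 + 8\right) + v{\left(-6,1 \right)}\right) \left(-47\right) = \left(\left(-21 - -1\right) \left(-2 + 8\right) + 7\right) \left(-47\right) = \left(\left(-21 + \left(-7 + 8\right)\right) 6 + 7\right) \left(-47\right) = \left(\left(-21 + 1\right) 6 + 7\right) \left(-47\right) = \left(\left(-20\right) 6 + 7\right) \left(-47\right) = \left(-120 + 7\right) \left(-47\right) = \left(-113\right) \left(-47\right) = 5311$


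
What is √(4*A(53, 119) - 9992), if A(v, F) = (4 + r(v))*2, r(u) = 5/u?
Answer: 4*I*√1748470/53 ≈ 99.796*I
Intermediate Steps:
A(v, F) = 8 + 10/v (A(v, F) = (4 + 5/v)*2 = 8 + 10/v)
√(4*A(53, 119) - 9992) = √(4*(8 + 10/53) - 9992) = √(4*(434/53) - 9992) = √(1736/53 - 9992) = √(-527840/53) = 4*I*√1748470/53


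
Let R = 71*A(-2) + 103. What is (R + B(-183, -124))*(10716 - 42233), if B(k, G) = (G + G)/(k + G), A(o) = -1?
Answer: -317439224/307 ≈ -1.0340e+6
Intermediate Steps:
B(k, G) = 2*G/(G + k) (B(k, G) = (2*G)/(G + k) = 2*G/(G + k))
R = 32 (R = 71*(-1) + 103 = -71 + 103 = 32)
(R + B(-183, -124))*(10716 - 42233) = (32 + 2*(-124)/(-124 - 183))*(10716 - 42233) = (32 + 2*(-124)/(-307))*(-31517) = (32 + 2*(-124)*(-1/307))*(-31517) = (32 + 248/307)*(-31517) = (10072/307)*(-31517) = -317439224/307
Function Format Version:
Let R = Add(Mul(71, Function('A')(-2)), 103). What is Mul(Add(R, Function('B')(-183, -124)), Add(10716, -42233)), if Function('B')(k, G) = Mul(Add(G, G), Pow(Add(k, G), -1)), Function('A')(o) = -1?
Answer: Rational(-317439224, 307) ≈ -1.0340e+6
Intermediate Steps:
Function('B')(k, G) = Mul(2, G, Pow(Add(G, k), -1)) (Function('B')(k, G) = Mul(Mul(2, G), Pow(Add(G, k), -1)) = Mul(2, G, Pow(Add(G, k), -1)))
R = 32 (R = Add(Mul(71, -1), 103) = Add(-71, 103) = 32)
Mul(Add(R, Function('B')(-183, -124)), Add(10716, -42233)) = Mul(Add(32, Mul(2, -124, Pow(Add(-124, -183), -1))), Add(10716, -42233)) = Mul(Add(32, Mul(2, -124, Pow(-307, -1))), -31517) = Mul(Add(32, Mul(2, -124, Rational(-1, 307))), -31517) = Mul(Add(32, Rational(248, 307)), -31517) = Mul(Rational(10072, 307), -31517) = Rational(-317439224, 307)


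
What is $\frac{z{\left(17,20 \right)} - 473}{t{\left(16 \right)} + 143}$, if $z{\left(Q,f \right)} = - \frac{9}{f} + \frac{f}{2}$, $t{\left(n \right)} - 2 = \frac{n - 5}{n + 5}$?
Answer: $- \frac{194649}{61120} \approx -3.1847$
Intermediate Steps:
$t{\left(n \right)} = 2 + \frac{-5 + n}{5 + n}$ ($t{\left(n \right)} = 2 + \frac{n - 5}{n + 5} = 2 + \frac{-5 + n}{5 + n}$)
$z{\left(Q,f \right)} = \frac{f}{2} - \frac{9}{f}$ ($z{\left(Q,f \right)} = - \frac{9}{f} + f \frac{1}{2} = - \frac{9}{f} + \frac{f}{2} = \frac{f}{2} - \frac{9}{f}$)
$\frac{z{\left(17,20 \right)} - 473}{t{\left(16 \right)} + 143} = \frac{\left(\frac{1}{2} \cdot 20 - \frac{9}{20}\right) - 473}{\frac{5 + 3 \cdot 16}{5 + 16} + 143} = \frac{\left(10 - \frac{9}{20}\right) - 473}{\frac{5 + 48}{21} + 143} = \frac{\left(10 - \frac{9}{20}\right) - 473}{\frac{1}{21} \cdot 53 + 143} = \frac{\frac{191}{20} - 473}{\frac{53}{21} + 143} = - \frac{9269}{20 \cdot \frac{3056}{21}} = \left(- \frac{9269}{20}\right) \frac{21}{3056} = - \frac{194649}{61120}$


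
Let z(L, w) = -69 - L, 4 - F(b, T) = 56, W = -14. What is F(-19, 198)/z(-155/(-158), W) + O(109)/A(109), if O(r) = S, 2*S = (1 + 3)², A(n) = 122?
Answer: 545404/674477 ≈ 0.80863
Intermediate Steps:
F(b, T) = -52 (F(b, T) = 4 - 1*56 = 4 - 56 = -52)
S = 8 (S = (1 + 3)²/2 = (½)*4² = (½)*16 = 8)
O(r) = 8
F(-19, 198)/z(-155/(-158), W) + O(109)/A(109) = -52/(-69 - (-155)/(-158)) + 8/122 = -52/(-69 - (-155)*(-1)/158) + 8*(1/122) = -52/(-69 - 1*155/158) + 4/61 = -52/(-69 - 155/158) + 4/61 = -52/(-11057/158) + 4/61 = -52*(-158/11057) + 4/61 = 8216/11057 + 4/61 = 545404/674477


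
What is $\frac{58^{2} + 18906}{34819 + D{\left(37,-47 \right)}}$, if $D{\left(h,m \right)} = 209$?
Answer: $\frac{11135}{17514} \approx 0.63578$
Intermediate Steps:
$\frac{58^{2} + 18906}{34819 + D{\left(37,-47 \right)}} = \frac{58^{2} + 18906}{34819 + 209} = \frac{3364 + 18906}{35028} = 22270 \cdot \frac{1}{35028} = \frac{11135}{17514}$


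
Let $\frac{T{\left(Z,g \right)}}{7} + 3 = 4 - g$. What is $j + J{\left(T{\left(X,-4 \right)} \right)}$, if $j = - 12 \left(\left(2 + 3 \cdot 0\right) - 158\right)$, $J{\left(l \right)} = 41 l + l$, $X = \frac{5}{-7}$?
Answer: $3342$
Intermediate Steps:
$X = - \frac{5}{7}$ ($X = 5 \left(- \frac{1}{7}\right) = - \frac{5}{7} \approx -0.71429$)
$T{\left(Z,g \right)} = 7 - 7 g$ ($T{\left(Z,g \right)} = -21 + 7 \left(4 - g\right) = -21 - \left(-28 + 7 g\right) = 7 - 7 g$)
$J{\left(l \right)} = 42 l$
$j = 1872$ ($j = - 12 \left(\left(2 + 0\right) - 158\right) = - 12 \left(2 - 158\right) = \left(-12\right) \left(-156\right) = 1872$)
$j + J{\left(T{\left(X,-4 \right)} \right)} = 1872 + 42 \left(7 - -28\right) = 1872 + 42 \left(7 + 28\right) = 1872 + 42 \cdot 35 = 1872 + 1470 = 3342$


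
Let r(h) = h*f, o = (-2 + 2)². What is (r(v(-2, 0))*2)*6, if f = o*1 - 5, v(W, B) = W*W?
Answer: -240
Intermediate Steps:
v(W, B) = W²
o = 0 (o = 0² = 0)
f = -5 (f = 0*1 - 5 = 0 - 5 = -5)
r(h) = -5*h (r(h) = h*(-5) = -5*h)
(r(v(-2, 0))*2)*6 = (-5*(-2)²*2)*6 = (-5*4*2)*6 = -20*2*6 = -40*6 = -240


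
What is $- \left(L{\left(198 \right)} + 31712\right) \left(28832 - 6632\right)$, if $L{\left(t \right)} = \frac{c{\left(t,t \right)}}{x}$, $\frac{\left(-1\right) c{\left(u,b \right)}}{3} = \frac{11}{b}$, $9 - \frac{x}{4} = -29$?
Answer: $- \frac{26752242275}{38} \approx -7.0401 \cdot 10^{8}$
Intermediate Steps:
$x = 152$ ($x = 36 - -116 = 36 + 116 = 152$)
$c{\left(u,b \right)} = - \frac{33}{b}$ ($c{\left(u,b \right)} = - 3 \frac{11}{b} = - \frac{33}{b}$)
$L{\left(t \right)} = - \frac{33}{152 t}$ ($L{\left(t \right)} = \frac{\left(-33\right) \frac{1}{t}}{152} = - \frac{33}{t} \frac{1}{152} = - \frac{33}{152 t}$)
$- \left(L{\left(198 \right)} + 31712\right) \left(28832 - 6632\right) = - \left(- \frac{33}{152 \cdot 198} + 31712\right) \left(28832 - 6632\right) = - \left(\left(- \frac{33}{152}\right) \frac{1}{198} + 31712\right) 22200 = - \left(- \frac{1}{912} + 31712\right) 22200 = - \frac{28921343 \cdot 22200}{912} = \left(-1\right) \frac{26752242275}{38} = - \frac{26752242275}{38}$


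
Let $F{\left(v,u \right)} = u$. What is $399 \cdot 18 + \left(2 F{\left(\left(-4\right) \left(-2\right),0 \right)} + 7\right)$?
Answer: $7189$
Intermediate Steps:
$399 \cdot 18 + \left(2 F{\left(\left(-4\right) \left(-2\right),0 \right)} + 7\right) = 399 \cdot 18 + \left(2 \cdot 0 + 7\right) = 7182 + \left(0 + 7\right) = 7182 + 7 = 7189$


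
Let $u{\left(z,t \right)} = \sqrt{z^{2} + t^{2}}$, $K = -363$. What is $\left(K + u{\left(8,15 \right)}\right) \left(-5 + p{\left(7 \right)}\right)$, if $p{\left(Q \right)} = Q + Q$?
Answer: $-3114$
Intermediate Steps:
$p{\left(Q \right)} = 2 Q$
$u{\left(z,t \right)} = \sqrt{t^{2} + z^{2}}$
$\left(K + u{\left(8,15 \right)}\right) \left(-5 + p{\left(7 \right)}\right) = \left(-363 + \sqrt{15^{2} + 8^{2}}\right) \left(-5 + 2 \cdot 7\right) = \left(-363 + \sqrt{225 + 64}\right) \left(-5 + 14\right) = \left(-363 + \sqrt{289}\right) 9 = \left(-363 + 17\right) 9 = \left(-346\right) 9 = -3114$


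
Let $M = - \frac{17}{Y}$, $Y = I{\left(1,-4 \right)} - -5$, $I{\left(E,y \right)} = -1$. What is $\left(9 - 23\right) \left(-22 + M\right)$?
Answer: $\frac{735}{2} \approx 367.5$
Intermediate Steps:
$Y = 4$ ($Y = -1 - -5 = -1 + 5 = 4$)
$M = - \frac{17}{4} \approx -4.25$
$\left(9 - 23\right) \left(-22 + M\right) = \left(9 - 23\right) \left(-22 - \frac{17}{4}\right) = \left(-14\right) \left(- \frac{105}{4}\right) = \frac{735}{2}$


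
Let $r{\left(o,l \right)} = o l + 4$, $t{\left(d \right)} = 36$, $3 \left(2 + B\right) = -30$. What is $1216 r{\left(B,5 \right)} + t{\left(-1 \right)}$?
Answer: $-68060$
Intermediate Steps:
$B = -12$ ($B = -2 + \frac{1}{3} \left(-30\right) = -2 - 10 = -12$)
$r{\left(o,l \right)} = 4 + l o$ ($r{\left(o,l \right)} = l o + 4 = 4 + l o$)
$1216 r{\left(B,5 \right)} + t{\left(-1 \right)} = 1216 \left(4 + 5 \left(-12\right)\right) + 36 = 1216 \left(4 - 60\right) + 36 = 1216 \left(-56\right) + 36 = -68096 + 36 = -68060$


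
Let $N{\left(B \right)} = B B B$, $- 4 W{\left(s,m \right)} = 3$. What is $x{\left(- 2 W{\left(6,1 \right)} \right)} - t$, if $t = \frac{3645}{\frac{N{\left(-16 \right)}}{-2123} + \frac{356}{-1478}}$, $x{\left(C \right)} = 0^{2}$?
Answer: $- \frac{1143725913}{529810} \approx -2158.7$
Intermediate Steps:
$W{\left(s,m \right)} = - \frac{3}{4}$ ($W{\left(s,m \right)} = \left(- \frac{1}{4}\right) 3 = - \frac{3}{4}$)
$N{\left(B \right)} = B^{3}$ ($N{\left(B \right)} = B^{2} B = B^{3}$)
$x{\left(C \right)} = 0$
$t = \frac{1143725913}{529810}$ ($t = \frac{3645}{\frac{\left(-16\right)^{3}}{-2123} + \frac{356}{-1478}} = \frac{3645}{\left(-4096\right) \left(- \frac{1}{2123}\right) + 356 \left(- \frac{1}{1478}\right)} = \frac{3645}{\frac{4096}{2123} - \frac{178}{739}} = \frac{3645}{\frac{2649050}{1568897}} = 3645 \cdot \frac{1568897}{2649050} = \frac{1143725913}{529810} \approx 2158.7$)
$x{\left(- 2 W{\left(6,1 \right)} \right)} - t = 0 - \frac{1143725913}{529810} = - \frac{1143725913}{529810}$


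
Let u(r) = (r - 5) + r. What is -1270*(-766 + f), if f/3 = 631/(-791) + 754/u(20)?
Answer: 100997258/113 ≈ 8.9378e+5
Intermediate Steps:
u(r) = -5 + 2*r (u(r) = (-5 + r) + r = -5 + 2*r)
f = 35163/565 (f = 3*(631/(-791) + 754/(-5 + 2*20)) = 3*(631*(-1/791) + 754/(-5 + 40)) = 3*(-631/791 + 754/35) = 3*(11721/565) = 35163/565 ≈ 62.235)
-1270*(-766 + f) = -1270*(-766 + 35163/565) = -1270*(-397627/565) = 100997258/113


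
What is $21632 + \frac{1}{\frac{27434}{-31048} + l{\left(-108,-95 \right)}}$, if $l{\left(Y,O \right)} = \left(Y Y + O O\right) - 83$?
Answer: $\frac{6919510641188}{319873827} \approx 21632.0$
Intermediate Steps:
$l{\left(Y,O \right)} = -83 + O^{2} + Y^{2}$ ($l{\left(Y,O \right)} = \left(Y^{2} + O^{2}\right) - 83 = \left(O^{2} + Y^{2}\right) - 83 = -83 + O^{2} + Y^{2}$)
$21632 + \frac{1}{\frac{27434}{-31048} + l{\left(-108,-95 \right)}} = 21632 + \frac{1}{\frac{27434}{-31048} + \left(-83 + \left(-95\right)^{2} + \left(-108\right)^{2}\right)} = 21632 + \frac{1}{27434 \left(- \frac{1}{31048}\right) + \left(-83 + 9025 + 11664\right)} = 21632 + \frac{1}{- \frac{13717}{15524} + 20606} = 21632 + \frac{1}{\frac{319873827}{15524}} = 21632 + \frac{15524}{319873827} = \frac{6919510641188}{319873827}$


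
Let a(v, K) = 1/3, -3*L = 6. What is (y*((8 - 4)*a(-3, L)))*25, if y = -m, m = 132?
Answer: -4400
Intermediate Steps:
L = -2 (L = -⅓*6 = -2)
a(v, K) = ⅓
y = -132 (y = -1*132 = -132)
(y*((8 - 4)*a(-3, L)))*25 = -132*(8 - 4)/3*25 = -528/3*25 = -132*4/3*25 = -176*25 = -4400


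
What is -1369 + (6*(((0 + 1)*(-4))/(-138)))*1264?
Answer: -26431/23 ≈ -1149.2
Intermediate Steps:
-1369 + (6*(((0 + 1)*(-4))/(-138)))*1264 = -1369 + (6*((1*(-4))*(-1/138)))*1264 = -1369 + (6*(-4*(-1/138)))*1264 = -1369 + (6*(2/69))*1264 = -1369 + (4/23)*1264 = -1369 + 5056/23 = -26431/23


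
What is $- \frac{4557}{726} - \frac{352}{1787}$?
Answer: $- \frac{2799637}{432454} \approx -6.4738$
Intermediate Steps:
$- \frac{4557}{726} - \frac{352}{1787} = \left(-4557\right) \frac{1}{726} - \frac{352}{1787} = - \frac{1519}{242} - \frac{352}{1787} = - \frac{2799637}{432454}$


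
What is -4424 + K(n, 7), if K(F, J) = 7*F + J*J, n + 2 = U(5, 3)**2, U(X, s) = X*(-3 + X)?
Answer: -3689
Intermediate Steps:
n = 98 (n = -2 + (5*(-3 + 5))**2 = -2 + (5*2)**2 = -2 + 10**2 = -2 + 100 = 98)
K(F, J) = J**2 + 7*F (K(F, J) = 7*F + J**2 = J**2 + 7*F)
-4424 + K(n, 7) = -4424 + (7**2 + 7*98) = -4424 + (49 + 686) = -4424 + 735 = -3689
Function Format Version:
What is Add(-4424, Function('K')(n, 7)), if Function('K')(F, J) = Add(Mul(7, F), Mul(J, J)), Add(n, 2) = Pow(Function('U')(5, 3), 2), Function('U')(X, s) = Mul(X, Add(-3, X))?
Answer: -3689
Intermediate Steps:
n = 98 (n = Add(-2, Pow(Mul(5, Add(-3, 5)), 2)) = Add(-2, Pow(Mul(5, 2), 2)) = Add(-2, Pow(10, 2)) = Add(-2, 100) = 98)
Function('K')(F, J) = Add(Pow(J, 2), Mul(7, F)) (Function('K')(F, J) = Add(Mul(7, F), Pow(J, 2)) = Add(Pow(J, 2), Mul(7, F)))
Add(-4424, Function('K')(n, 7)) = Add(-4424, Add(Pow(7, 2), Mul(7, 98))) = Add(-4424, Add(49, 686)) = Add(-4424, 735) = -3689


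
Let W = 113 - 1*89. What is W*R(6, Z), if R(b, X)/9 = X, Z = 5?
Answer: 1080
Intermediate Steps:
R(b, X) = 9*X
W = 24 (W = 113 - 89 = 24)
W*R(6, Z) = 24*(9*5) = 24*45 = 1080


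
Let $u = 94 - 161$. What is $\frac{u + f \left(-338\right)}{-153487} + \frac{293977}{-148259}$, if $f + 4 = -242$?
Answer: $- \frac{57439153778}{22755829133} \approx -2.5242$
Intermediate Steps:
$u = -67$
$f = -246$ ($f = -4 - 242 = -246$)
$\frac{u + f \left(-338\right)}{-153487} + \frac{293977}{-148259} = \frac{-67 - -83148}{-153487} + \frac{293977}{-148259} = \left(-67 + 83148\right) \left(- \frac{1}{153487}\right) + 293977 \left(- \frac{1}{148259}\right) = 83081 \left(- \frac{1}{153487}\right) - \frac{293977}{148259} = - \frac{83081}{153487} - \frac{293977}{148259} = - \frac{57439153778}{22755829133}$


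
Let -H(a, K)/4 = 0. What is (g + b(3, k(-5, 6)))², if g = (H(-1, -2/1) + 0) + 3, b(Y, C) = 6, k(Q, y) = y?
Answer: 81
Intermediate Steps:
H(a, K) = 0 (H(a, K) = -4*0 = 0)
g = 3 (g = (0 + 0) + 3 = 0 + 3 = 3)
(g + b(3, k(-5, 6)))² = (3 + 6)² = 9² = 81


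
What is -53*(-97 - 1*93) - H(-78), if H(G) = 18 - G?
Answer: 9974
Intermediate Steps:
-53*(-97 - 1*93) - H(-78) = -53*(-97 - 1*93) - (18 - 1*(-78)) = -53*(-97 - 93) - (18 + 78) = -53*(-190) - 1*96 = 10070 - 96 = 9974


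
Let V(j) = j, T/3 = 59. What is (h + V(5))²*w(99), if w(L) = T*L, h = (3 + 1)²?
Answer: 7727643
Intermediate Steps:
T = 177 (T = 3*59 = 177)
h = 16 (h = 4² = 16)
w(L) = 177*L
(h + V(5))²*w(99) = (16 + 5)²*(177*99) = 21²*17523 = 441*17523 = 7727643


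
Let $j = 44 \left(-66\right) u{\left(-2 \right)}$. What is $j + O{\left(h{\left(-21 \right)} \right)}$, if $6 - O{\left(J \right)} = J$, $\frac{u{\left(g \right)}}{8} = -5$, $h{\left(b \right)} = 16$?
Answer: $116150$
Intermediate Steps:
$u{\left(g \right)} = -40$ ($u{\left(g \right)} = 8 \left(-5\right) = -40$)
$O{\left(J \right)} = 6 - J$
$j = 116160$ ($j = 44 \left(-66\right) \left(-40\right) = \left(-2904\right) \left(-40\right) = 116160$)
$j + O{\left(h{\left(-21 \right)} \right)} = 116160 + \left(6 - 16\right) = 116160 - 10 = 116150$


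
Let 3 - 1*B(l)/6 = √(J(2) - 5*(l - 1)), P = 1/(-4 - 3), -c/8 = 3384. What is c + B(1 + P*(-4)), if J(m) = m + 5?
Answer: -27054 - 6*√203/7 ≈ -27066.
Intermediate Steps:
c = -27072 (c = -8*3384 = -27072)
J(m) = 5 + m
P = -⅐ (P = 1/(-7) = -⅐ ≈ -0.14286)
B(l) = 18 - 6*√(12 - 5*l) (B(l) = 18 - 6*√((5 + 2) - 5*(l - 1)) = 18 - 6*√(7 - 5*(-1 + l)) = 18 - 6*√(7 + (5 - 5*l)) = 18 - 6*√(12 - 5*l))
c + B(1 + P*(-4)) = -27072 + (18 - 6*√(12 - 5*(1 - ⅐*(-4)))) = -27072 + (18 - 6*√(12 - 5*(1 + 4/7))) = -27072 + (18 - 6*√(12 - 5*11/7)) = -27072 + (18 - 6*√(12 - 55/7)) = -27072 + (18 - 6*√203/7) = -27054 - 6*√203/7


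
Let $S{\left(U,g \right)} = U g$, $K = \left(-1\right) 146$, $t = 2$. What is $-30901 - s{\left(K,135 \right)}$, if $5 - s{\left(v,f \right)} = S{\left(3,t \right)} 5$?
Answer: $-30876$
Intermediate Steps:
$K = -146$
$s{\left(v,f \right)} = -25$ ($s{\left(v,f \right)} = 5 - 3 \cdot 2 \cdot 5 = 5 - 6 \cdot 5 = 5 - 30 = -25$)
$-30901 - s{\left(K,135 \right)} = -30901 - -25 = -30901 + 25 = -30876$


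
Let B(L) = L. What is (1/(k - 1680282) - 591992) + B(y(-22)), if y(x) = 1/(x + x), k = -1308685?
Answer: -77855563288627/131514548 ≈ -5.9199e+5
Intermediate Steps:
y(x) = 1/(2*x)
(1/(k - 1680282) - 591992) + B(y(-22)) = (1/(-1308685 - 1680282) - 591992) + (½)/(-22) = (1/(-2988967) - 591992) + (½)*(-1/22) = (-1/2988967 - 591992) - 1/44 = -1769444552265/2988967 - 1/44 = -77855563288627/131514548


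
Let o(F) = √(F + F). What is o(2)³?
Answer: 8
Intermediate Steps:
o(F) = √2*√F (o(F) = √(2*F) = √2*√F)
o(2)³ = (√2*√2)³ = 2³ = 8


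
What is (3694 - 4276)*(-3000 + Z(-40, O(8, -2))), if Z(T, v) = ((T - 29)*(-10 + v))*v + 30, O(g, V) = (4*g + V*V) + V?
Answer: 34497468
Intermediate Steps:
O(g, V) = V + V² + 4*g (O(g, V) = (4*g + V²) + V = (V² + 4*g) + V = V + V² + 4*g)
Z(T, v) = 30 + v*(-29 + T)*(-10 + v) (Z(T, v) = ((-29 + T)*(-10 + v))*v + 30 = v*(-29 + T)*(-10 + v) + 30 = 30 + v*(-29 + T)*(-10 + v))
(3694 - 4276)*(-3000 + Z(-40, O(8, -2))) = (3694 - 4276)*(-3000 + (30 - 29*(-2 + (-2)² + 4*8)² + 290*(-2 + (-2)² + 4*8) - 40*(-2 + (-2)² + 4*8)² - 10*(-40)*(-2 + (-2)² + 4*8))) = -582*(-3000 + (30 - 29*(-2 + 4 + 32)² + 290*(-2 + 4 + 32) - 40*(-2 + 4 + 32)² - 10*(-40)*(-2 + 4 + 32))) = -582*(-3000 + (30 - 29*34² + 290*34 - 40*34² - 10*(-40)*34)) = -582*(-3000 + (30 - 29*1156 + 9860 - 40*1156 + 13600)) = -582*(-3000 + (30 - 33524 + 9860 - 46240 + 13600)) = -582*(-3000 - 56274) = -582*(-59274) = 34497468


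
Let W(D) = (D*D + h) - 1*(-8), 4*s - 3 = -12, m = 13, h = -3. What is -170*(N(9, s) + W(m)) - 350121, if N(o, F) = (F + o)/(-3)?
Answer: -758637/2 ≈ -3.7932e+5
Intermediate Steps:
s = -9/4 (s = 3/4 + (1/4)*(-12) = 3/4 - 3 = -9/4 ≈ -2.2500)
N(o, F) = -F/3 - o/3 (N(o, F) = (F + o)*(-1/3) = -F/3 - o/3)
W(D) = 5 + D**2 (W(D) = (D*D - 3) - 1*(-8) = (D**2 - 3) + 8 = (-3 + D**2) + 8 = 5 + D**2)
-170*(N(9, s) + W(m)) - 350121 = -170*((-1/3*(-9/4) - 1/3*9) + (5 + 13**2)) - 350121 = -170*((3/4 - 3) + (5 + 169)) - 350121 = -170*(-9/4 + 174) - 350121 = -170*687/4 - 350121 = -58395/2 - 350121 = -758637/2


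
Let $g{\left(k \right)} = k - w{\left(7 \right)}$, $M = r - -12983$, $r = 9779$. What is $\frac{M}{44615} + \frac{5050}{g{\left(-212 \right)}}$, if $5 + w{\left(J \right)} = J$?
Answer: $- \frac{110217341}{4773805} \approx -23.088$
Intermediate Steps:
$M = 22762$ ($M = 9779 - -12983 = 9779 + 12983 = 22762$)
$w{\left(J \right)} = -5 + J$
$g{\left(k \right)} = -2 + k$ ($g{\left(k \right)} = k - \left(-5 + 7\right) = k - 2 = -2 + k$)
$\frac{M}{44615} + \frac{5050}{g{\left(-212 \right)}} = \frac{22762}{44615} + \frac{5050}{-2 - 212} = 22762 \cdot \frac{1}{44615} + \frac{5050}{-214} = \frac{22762}{44615} + 5050 \left(- \frac{1}{214}\right) = \frac{22762}{44615} - \frac{2525}{107} = - \frac{110217341}{4773805}$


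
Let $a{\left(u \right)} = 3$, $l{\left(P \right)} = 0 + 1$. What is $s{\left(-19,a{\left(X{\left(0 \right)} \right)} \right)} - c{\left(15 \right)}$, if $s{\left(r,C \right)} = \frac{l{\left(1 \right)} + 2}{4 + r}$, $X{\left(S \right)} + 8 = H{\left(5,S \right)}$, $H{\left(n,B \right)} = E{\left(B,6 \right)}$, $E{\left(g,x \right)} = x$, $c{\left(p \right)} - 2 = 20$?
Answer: $- \frac{111}{5} \approx -22.2$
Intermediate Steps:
$c{\left(p \right)} = 22$ ($c{\left(p \right)} = 2 + 20 = 22$)
$H{\left(n,B \right)} = 6$
$X{\left(S \right)} = -2$ ($X{\left(S \right)} = -8 + 6 = -2$)
$l{\left(P \right)} = 1$
$s{\left(r,C \right)} = \frac{3}{4 + r}$ ($s{\left(r,C \right)} = \frac{1 + 2}{4 + r} = \frac{3}{4 + r}$)
$s{\left(-19,a{\left(X{\left(0 \right)} \right)} \right)} - c{\left(15 \right)} = \frac{3}{4 - 19} - 22 = \frac{3}{-15} - 22 = 3 \left(- \frac{1}{15}\right) - 22 = - \frac{1}{5} - 22 = - \frac{111}{5}$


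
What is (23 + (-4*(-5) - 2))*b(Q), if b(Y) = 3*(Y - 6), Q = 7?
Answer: 123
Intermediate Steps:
b(Y) = -18 + 3*Y (b(Y) = 3*(-6 + Y) = -18 + 3*Y)
(23 + (-4*(-5) - 2))*b(Q) = (23 + (-4*(-5) - 2))*(-18 + 3*7) = (23 + (20 - 2))*(-18 + 21) = (23 + 18)*3 = 41*3 = 123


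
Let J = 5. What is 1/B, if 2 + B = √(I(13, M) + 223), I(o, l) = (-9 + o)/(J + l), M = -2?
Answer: 6/661 + √2019/661 ≈ 0.077055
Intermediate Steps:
I(o, l) = (-9 + o)/(5 + l)
B = -2 + √2019/3 (B = -2 + √((-9 + 13)/(5 - 2) + 223) = -2 + √(4/3 + 223) = -2 + √(673/3) = -2 + √2019/3 ≈ 12.978)
1/B = 1/(-2 + √2019/3)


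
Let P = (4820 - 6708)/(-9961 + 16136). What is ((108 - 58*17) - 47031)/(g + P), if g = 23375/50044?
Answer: -14804920625300/49857553 ≈ -2.9694e+5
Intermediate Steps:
g = 23375/50044 (g = 23375*(1/50044) = 23375/50044 ≈ 0.46709)
P = -1888/6175 ≈ -0.30575
((108 - 58*17) - 47031)/(g + P) = ((108 - 58*17) - 47031)/(23375/50044 - 1888/6175) = ((108 - 986) - 47031)/(49857553/309021700) = (-878 - 47031)*(309021700/49857553) = -47909*309021700/49857553 = -14804920625300/49857553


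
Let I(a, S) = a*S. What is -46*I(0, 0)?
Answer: 0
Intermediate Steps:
I(a, S) = S*a
-46*I(0, 0) = -0*0 = -46*0 = 0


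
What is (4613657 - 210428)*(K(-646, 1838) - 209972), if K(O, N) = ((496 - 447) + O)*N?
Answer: -5756156336082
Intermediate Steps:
K(O, N) = N*(49 + O) (K(O, N) = (49 + O)*N = N*(49 + O))
(4613657 - 210428)*(K(-646, 1838) - 209972) = (4613657 - 210428)*(1838*(49 - 646) - 209972) = 4403229*(1838*(-597) - 209972) = 4403229*(-1097286 - 209972) = 4403229*(-1307258) = -5756156336082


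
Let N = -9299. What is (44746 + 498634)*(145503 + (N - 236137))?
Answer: -54301593540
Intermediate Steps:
(44746 + 498634)*(145503 + (N - 236137)) = (44746 + 498634)*(145503 + (-9299 - 236137)) = 543380*(145503 - 245436) = 543380*(-99933) = -54301593540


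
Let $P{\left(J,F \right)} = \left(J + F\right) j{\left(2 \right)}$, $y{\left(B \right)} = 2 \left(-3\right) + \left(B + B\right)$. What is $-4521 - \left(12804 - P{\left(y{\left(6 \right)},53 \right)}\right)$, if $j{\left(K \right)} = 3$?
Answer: $-17148$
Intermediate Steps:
$y{\left(B \right)} = -6 + 2 B$
$P{\left(J,F \right)} = 3 F + 3 J$ ($P{\left(J,F \right)} = \left(J + F\right) 3 = \left(F + J\right) 3 = 3 F + 3 J$)
$-4521 - \left(12804 - P{\left(y{\left(6 \right)},53 \right)}\right) = -4521 - \left(12804 - \left(3 \cdot 53 + 3 \left(-6 + 2 \cdot 6\right)\right)\right) = -4521 - \left(12804 - \left(159 + 3 \left(-6 + 12\right)\right)\right) = -4521 - \left(12804 - \left(159 + 3 \cdot 6\right)\right) = -4521 - \left(12804 - \left(159 + 18\right)\right) = -4521 - \left(12804 - 177\right) = -4521 - 12627 = -17148$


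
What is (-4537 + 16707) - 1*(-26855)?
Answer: 39025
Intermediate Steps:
(-4537 + 16707) - 1*(-26855) = 12170 + 26855 = 39025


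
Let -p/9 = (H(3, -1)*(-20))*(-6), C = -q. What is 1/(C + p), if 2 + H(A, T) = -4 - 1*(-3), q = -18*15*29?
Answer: 1/11070 ≈ 9.0334e-5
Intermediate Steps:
q = -7830 (q = -270*29 = -7830)
C = 7830 (C = -1*(-7830) = 7830)
H(A, T) = -3 (H(A, T) = -2 + (-4 - 1*(-3)) = -2 + (-4 + 3) = -2 - 1 = -3)
p = 3240 (p = -9*(-3*(-20))*(-6) = -540*(-6) = -9*(-360) = 3240)
1/(C + p) = 1/(7830 + 3240) = 1/11070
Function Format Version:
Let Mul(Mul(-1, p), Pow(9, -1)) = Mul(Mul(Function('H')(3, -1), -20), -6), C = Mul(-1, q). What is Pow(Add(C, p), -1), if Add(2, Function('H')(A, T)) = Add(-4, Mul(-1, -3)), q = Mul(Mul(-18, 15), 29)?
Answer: Rational(1, 11070) ≈ 9.0334e-5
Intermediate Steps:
q = -7830 (q = Mul(-270, 29) = -7830)
C = 7830 (C = Mul(-1, -7830) = 7830)
Function('H')(A, T) = -3 (Function('H')(A, T) = Add(-2, Add(-4, Mul(-1, -3))) = Add(-2, Add(-4, 3)) = Add(-2, -1) = -3)
p = 3240 (p = Mul(-9, Mul(Mul(-3, -20), -6)) = Mul(-9, Mul(60, -6)) = Mul(-9, -360) = 3240)
Pow(Add(C, p), -1) = Pow(Add(7830, 3240), -1) = Pow(11070, -1) = Rational(1, 11070)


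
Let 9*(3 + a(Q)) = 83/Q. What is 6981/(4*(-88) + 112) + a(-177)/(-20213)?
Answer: -4407494299/151526160 ≈ -29.087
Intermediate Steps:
a(Q) = -3 + 83/(9*Q) (a(Q) = -3 + (83/Q)/9 = -3 + 83/(9*Q))
6981/(4*(-88) + 112) + a(-177)/(-20213) = 6981/(4*(-88) + 112) + (-3 + (83/9)/(-177))/(-20213) = 6981/(-352 + 112) + (-3 + (83/9)*(-1/177))*(-1/20213) = 6981/(-240) + (-3 - 83/1593)*(-1/20213) = 6981*(-1/240) - 4862/1593*(-1/20213) = -2327/80 + 286/1894077 = -4407494299/151526160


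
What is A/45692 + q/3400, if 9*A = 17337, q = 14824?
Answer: 15085759/3426900 ≈ 4.4022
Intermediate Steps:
A = 5779/3 (A = (⅑)*17337 = 5779/3 ≈ 1926.3)
A/45692 + q/3400 = (5779/3)/45692 + 14824/3400 = (5779/3)*(1/45692) + 14824*(1/3400) = 5779/137076 + 109/25 = 15085759/3426900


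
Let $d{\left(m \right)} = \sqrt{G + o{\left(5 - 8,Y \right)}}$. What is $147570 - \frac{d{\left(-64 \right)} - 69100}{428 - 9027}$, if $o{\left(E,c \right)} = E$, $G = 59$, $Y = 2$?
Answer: $\frac{1268885330}{8599} + \frac{2 \sqrt{14}}{8599} \approx 1.4756 \cdot 10^{5}$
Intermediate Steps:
$d{\left(m \right)} = 2 \sqrt{14}$ ($d{\left(m \right)} = \sqrt{59 + \left(5 - 8\right)} = \sqrt{59 - 3} = \sqrt{56} = 2 \sqrt{14}$)
$147570 - \frac{d{\left(-64 \right)} - 69100}{428 - 9027} = 147570 - \frac{2 \sqrt{14} - 69100}{428 - 9027} = 147570 - \frac{-69100 + 2 \sqrt{14}}{-8599} = 147570 - \left(-69100 + 2 \sqrt{14}\right) \left(- \frac{1}{8599}\right) = 147570 - \left(\frac{69100}{8599} - \frac{2 \sqrt{14}}{8599}\right) = \frac{1268885330}{8599} + \frac{2 \sqrt{14}}{8599}$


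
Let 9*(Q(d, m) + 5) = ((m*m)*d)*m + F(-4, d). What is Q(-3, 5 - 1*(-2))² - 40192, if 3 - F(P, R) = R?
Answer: -234992/9 ≈ -26110.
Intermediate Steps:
F(P, R) = 3 - R
Q(d, m) = -14/3 - d/9 + d*m³/9 (Q(d, m) = -5 + (((m*m)*d)*m + (3 - d))/9 = -5 + ((m²*d)*m + (3 - d))/9 = -5 + ((d*m²)*m + (3 - d))/9 = -5 + (d*m³ + (3 - d))/9 = -5 + (3 - d + d*m³)/9 = -5 + (⅓ - d/9 + d*m³/9) = -14/3 - d/9 + d*m³/9)
Q(-3, 5 - 1*(-2))² - 40192 = (-14/3 - ⅑*(-3) + (⅑)*(-3)*(5 - 1*(-2))³)² - 40192 = (-14/3 + ⅓ + (⅑)*(-3)*(5 + 2)³)² - 40192 = (-14/3 + ⅓ + (⅑)*(-3)*7³)² - 40192 = (-14/3 + ⅓ + (⅑)*(-3)*343)² - 40192 = (-14/3 + ⅓ - 343/3)² - 40192 = (-356/3)² - 40192 = 126736/9 - 40192 = -234992/9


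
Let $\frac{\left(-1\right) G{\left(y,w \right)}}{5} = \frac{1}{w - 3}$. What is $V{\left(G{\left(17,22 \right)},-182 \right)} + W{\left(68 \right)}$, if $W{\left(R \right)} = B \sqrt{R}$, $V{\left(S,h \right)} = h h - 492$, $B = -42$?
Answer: $32632 - 84 \sqrt{17} \approx 32286.0$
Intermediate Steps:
$G{\left(y,w \right)} = - \frac{5}{-3 + w}$ ($G{\left(y,w \right)} = - \frac{5}{w - 3} = - \frac{5}{-3 + w}$)
$V{\left(S,h \right)} = -492 + h^{2}$ ($V{\left(S,h \right)} = h^{2} - 492 = -492 + h^{2}$)
$W{\left(R \right)} = - 42 \sqrt{R}$
$V{\left(G{\left(17,22 \right)},-182 \right)} + W{\left(68 \right)} = \left(-492 + \left(-182\right)^{2}\right) - 42 \sqrt{68} = \left(-492 + 33124\right) - 42 \cdot 2 \sqrt{17} = 32632 - 84 \sqrt{17}$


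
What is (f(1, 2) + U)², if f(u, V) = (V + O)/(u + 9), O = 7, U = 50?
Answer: 259081/100 ≈ 2590.8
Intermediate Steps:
f(u, V) = (7 + V)/(9 + u) (f(u, V) = (V + 7)/(u + 9) = (7 + V)/(9 + u))
(f(1, 2) + U)² = ((7 + 2)/(9 + 1) + 50)² = (9/10 + 50)² = (509/10)² = 259081/100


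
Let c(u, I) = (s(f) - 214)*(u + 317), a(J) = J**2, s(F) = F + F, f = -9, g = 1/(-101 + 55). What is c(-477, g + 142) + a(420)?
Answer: 213520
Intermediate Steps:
g = -1/46 (g = 1/(-46) = -1/46 ≈ -0.021739)
s(F) = 2*F
c(u, I) = -73544 - 232*u (c(u, I) = (2*(-9) - 214)*(u + 317) = (-18 - 214)*(317 + u) = -232*(317 + u) = -73544 - 232*u)
c(-477, g + 142) + a(420) = (-73544 - 232*(-477)) + 420**2 = (-73544 + 110664) + 176400 = 37120 + 176400 = 213520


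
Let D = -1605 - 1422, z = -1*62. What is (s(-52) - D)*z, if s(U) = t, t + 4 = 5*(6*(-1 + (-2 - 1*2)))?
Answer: -178126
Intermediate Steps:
z = -62
D = -3027
t = -154 (t = -4 + 5*(6*(-1 + (-2 - 1*2))) = -4 + 5*(6*(-1 + (-2 - 2))) = -4 + 5*(6*(-1 - 4)) = -4 + 5*(6*(-5)) = -4 + 5*(-30) = -4 - 150 = -154)
s(U) = -154
(s(-52) - D)*z = (-154 - 1*(-3027))*(-62) = (-154 + 3027)*(-62) = 2873*(-62) = -178126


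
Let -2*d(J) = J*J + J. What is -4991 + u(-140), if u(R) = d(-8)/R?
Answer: -24954/5 ≈ -4990.8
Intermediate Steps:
d(J) = -J/2 - J**2/2 (d(J) = -(J*J + J)/2 = -(J**2 + J)/2 = -(J + J**2)/2 = -J/2 - J**2/2)
u(R) = -28/R (u(R) = (-1/2*(-8)*(1 - 8))/R = (-1/2*(-8)*(-7))/R = -28/R)
-4991 + u(-140) = -4991 - 28/(-140) = -4991 - 28*(-1/140) = -4991 + 1/5 = -24954/5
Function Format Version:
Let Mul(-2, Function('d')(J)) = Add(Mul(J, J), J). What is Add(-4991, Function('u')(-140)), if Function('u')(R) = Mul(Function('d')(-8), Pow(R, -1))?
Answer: Rational(-24954, 5) ≈ -4990.8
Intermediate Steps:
Function('d')(J) = Add(Mul(Rational(-1, 2), J), Mul(Rational(-1, 2), Pow(J, 2))) (Function('d')(J) = Mul(Rational(-1, 2), Add(Mul(J, J), J)) = Mul(Rational(-1, 2), Add(Pow(J, 2), J)) = Mul(Rational(-1, 2), Add(J, Pow(J, 2))) = Add(Mul(Rational(-1, 2), J), Mul(Rational(-1, 2), Pow(J, 2))))
Function('u')(R) = Mul(-28, Pow(R, -1)) (Function('u')(R) = Mul(Mul(Rational(-1, 2), -8, Add(1, -8)), Pow(R, -1)) = Mul(Mul(Rational(-1, 2), -8, -7), Pow(R, -1)) = Mul(-28, Pow(R, -1)))
Add(-4991, Function('u')(-140)) = Add(-4991, Mul(-28, Pow(-140, -1))) = Add(-4991, Mul(-28, Rational(-1, 140))) = Add(-4991, Rational(1, 5)) = Rational(-24954, 5)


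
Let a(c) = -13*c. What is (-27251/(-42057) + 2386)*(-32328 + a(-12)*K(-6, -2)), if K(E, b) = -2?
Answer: -1092082752640/14019 ≈ -7.7900e+7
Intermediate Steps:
(-27251/(-42057) + 2386)*(-32328 + a(-12)*K(-6, -2)) = (-27251/(-42057) + 2386)*(-32328 - 13*(-12)*(-2)) = (-27251*(-1/42057) + 2386)*(-32328 + 156*(-2)) = (27251/42057 + 2386)*(-32328 - 312) = (100375253/42057)*(-32640) = -1092082752640/14019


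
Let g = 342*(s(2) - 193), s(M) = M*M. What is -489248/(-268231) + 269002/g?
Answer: -1066596401/456260931 ≈ -2.3377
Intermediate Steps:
s(M) = M²
g = -64638 (g = 342*(2² - 193) = 342*(4 - 193) = 342*(-189) = -64638)
-489248/(-268231) + 269002/g = -489248/(-268231) + 269002/(-64638) = -489248*(-1/268231) + 269002*(-1/64638) = 489248/268231 - 7079/1701 = -1066596401/456260931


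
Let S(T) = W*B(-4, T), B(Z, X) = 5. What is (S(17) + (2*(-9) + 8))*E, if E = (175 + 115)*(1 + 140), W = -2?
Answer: -817800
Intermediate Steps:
E = 40890 (E = 290*141 = 40890)
S(T) = -10 (S(T) = -2*5 = -10)
(S(17) + (2*(-9) + 8))*E = (-10 + (2*(-9) + 8))*40890 = (-10 + (-18 + 8))*40890 = (-10 - 10)*40890 = -20*40890 = -817800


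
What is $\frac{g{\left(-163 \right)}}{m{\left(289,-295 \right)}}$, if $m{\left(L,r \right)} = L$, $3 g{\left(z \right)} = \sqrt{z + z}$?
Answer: $\frac{i \sqrt{326}}{867} \approx 0.020825 i$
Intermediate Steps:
$g{\left(z \right)} = \frac{\sqrt{2} \sqrt{z}}{3}$ ($g{\left(z \right)} = \frac{\sqrt{z + z}}{3} = \frac{\sqrt{2 z}}{3} = \frac{\sqrt{2} \sqrt{z}}{3}$)
$\frac{g{\left(-163 \right)}}{m{\left(289,-295 \right)}} = \frac{\frac{1}{3} \sqrt{2} \sqrt{-163}}{289} = \frac{\sqrt{2} i \sqrt{163}}{3} \cdot \frac{1}{289} = \frac{i \sqrt{326}}{3} \cdot \frac{1}{289} = \frac{i \sqrt{326}}{867}$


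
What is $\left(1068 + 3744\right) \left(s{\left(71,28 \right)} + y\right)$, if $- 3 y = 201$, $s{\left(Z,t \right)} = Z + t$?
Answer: $153984$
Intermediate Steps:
$y = -67$ ($y = \left(- \frac{1}{3}\right) 201 = -67$)
$\left(1068 + 3744\right) \left(s{\left(71,28 \right)} + y\right) = \left(1068 + 3744\right) \left(\left(71 + 28\right) - 67\right) = 4812 \left(99 - 67\right) = 4812 \cdot 32 = 153984$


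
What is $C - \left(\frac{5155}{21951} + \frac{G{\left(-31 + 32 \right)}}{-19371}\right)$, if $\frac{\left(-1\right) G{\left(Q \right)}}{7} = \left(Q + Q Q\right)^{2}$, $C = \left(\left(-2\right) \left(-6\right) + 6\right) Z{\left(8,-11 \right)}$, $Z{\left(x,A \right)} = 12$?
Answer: $\frac{30581832401}{141737607} \approx 215.76$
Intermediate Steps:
$C = 216$ ($C = \left(\left(-2\right) \left(-6\right) + 6\right) 12 = \left(12 + 6\right) 12 = 18 \cdot 12 = 216$)
$G{\left(Q \right)} = - 7 \left(Q + Q^{2}\right)^{2}$ ($G{\left(Q \right)} = - 7 \left(Q + Q Q\right)^{2} = - 7 \left(Q + Q^{2}\right)^{2}$)
$C - \left(\frac{5155}{21951} + \frac{G{\left(-31 + 32 \right)}}{-19371}\right) = 216 - \left(\frac{5155}{21951} + \frac{\left(-7\right) \left(-31 + 32\right)^{2} \left(1 + \left(-31 + 32\right)\right)^{2}}{-19371}\right) = 216 - \left(5155 \cdot \frac{1}{21951} + - 7 \cdot 1^{2} \left(1 + 1\right)^{2} \left(- \frac{1}{19371}\right)\right) = 216 - \left(\frac{5155}{21951} + \left(-7\right) 1 \cdot 2^{2} \left(- \frac{1}{19371}\right)\right) = 216 - \left(\frac{5155}{21951} + \left(-7\right) 1 \cdot 4 \left(- \frac{1}{19371}\right)\right) = 216 - \left(\frac{5155}{21951} - - \frac{28}{19371}\right) = 216 - \left(\frac{5155}{21951} + \frac{28}{19371}\right) = 216 - \frac{33490711}{141737607} = \frac{30581832401}{141737607}$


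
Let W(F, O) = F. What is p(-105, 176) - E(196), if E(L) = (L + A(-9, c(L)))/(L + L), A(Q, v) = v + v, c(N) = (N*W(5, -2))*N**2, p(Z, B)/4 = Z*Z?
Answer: -295961/2 ≈ -1.4798e+5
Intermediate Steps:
p(Z, B) = 4*Z**2 (p(Z, B) = 4*(Z*Z) = 4*Z**2)
c(N) = 5*N**3 (c(N) = (N*5)*N**2 = (5*N)*N**2 = 5*N**3)
A(Q, v) = 2*v
E(L) = (L + 10*L**3)/(2*L) (E(L) = (L + 2*(5*L**3))/(L + L) = (L + 10*L**3)/((2*L)) = (L + 10*L**3)*(1/(2*L)) = (L + 10*L**3)/(2*L))
p(-105, 176) - E(196) = 4*(-105)**2 - (1/2 + 5*196**2) = 4*11025 - (1/2 + 5*38416) = 44100 - (1/2 + 192080) = 44100 - 1*384161/2 = 44100 - 384161/2 = -295961/2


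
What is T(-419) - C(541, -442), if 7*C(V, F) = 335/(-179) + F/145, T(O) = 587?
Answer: 106776788/181685 ≈ 587.70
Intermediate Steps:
C(V, F) = -335/1253 + F/1015 (C(V, F) = (335/(-179) + F/145)/7 = (335*(-1/179) + F*(1/145))/7 = (-335/179 + F/145)/7 = -335/1253 + F/1015)
T(-419) - C(541, -442) = 587 - (-335/1253 + (1/1015)*(-442)) = 587 - (-335/1253 - 442/1015) = 587 - 1*(-127693/181685) = 587 + 127693/181685 = 106776788/181685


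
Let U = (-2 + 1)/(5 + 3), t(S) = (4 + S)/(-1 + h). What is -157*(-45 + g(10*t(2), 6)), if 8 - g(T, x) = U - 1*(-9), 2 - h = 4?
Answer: 57619/8 ≈ 7202.4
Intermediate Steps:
h = -2 (h = 2 - 1*4 = 2 - 4 = -2)
t(S) = -4/3 - S/3 (t(S) = (4 + S)/(-1 - 2) = (4 + S)/(-3) = (4 + S)*(-1/3) = -4/3 - S/3)
U = -1/8 ≈ -0.12500
g(T, x) = -7/8 (g(T, x) = 8 - (-1/8 - 1*(-9)) = 8 - (-1/8 + 9) = 8 - 1*71/8 = 8 - 71/8 = -7/8)
-157*(-45 + g(10*t(2), 6)) = -157*(-45 - 7/8) = -157*(-367/8) = 57619/8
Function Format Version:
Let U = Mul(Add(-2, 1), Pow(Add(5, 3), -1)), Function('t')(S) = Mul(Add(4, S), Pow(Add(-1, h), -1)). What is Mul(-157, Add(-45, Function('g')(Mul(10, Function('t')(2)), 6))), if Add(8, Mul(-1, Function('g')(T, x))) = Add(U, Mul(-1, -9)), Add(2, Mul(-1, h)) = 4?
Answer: Rational(57619, 8) ≈ 7202.4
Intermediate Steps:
h = -2 (h = Add(2, Mul(-1, 4)) = Add(2, -4) = -2)
Function('t')(S) = Add(Rational(-4, 3), Mul(Rational(-1, 3), S)) (Function('t')(S) = Mul(Add(4, S), Pow(Add(-1, -2), -1)) = Mul(Add(4, S), Pow(-3, -1)) = Mul(Add(4, S), Rational(-1, 3)) = Add(Rational(-4, 3), Mul(Rational(-1, 3), S)))
U = Rational(-1, 8) (U = Mul(-1, Pow(8, -1)) = Mul(-1, Rational(1, 8)) = Rational(-1, 8) ≈ -0.12500)
Function('g')(T, x) = Rational(-7, 8) (Function('g')(T, x) = Add(8, Mul(-1, Add(Rational(-1, 8), Mul(-1, -9)))) = Add(8, Mul(-1, Add(Rational(-1, 8), 9))) = Add(8, Mul(-1, Rational(71, 8))) = Add(8, Rational(-71, 8)) = Rational(-7, 8))
Mul(-157, Add(-45, Function('g')(Mul(10, Function('t')(2)), 6))) = Mul(-157, Add(-45, Rational(-7, 8))) = Mul(-157, Rational(-367, 8)) = Rational(57619, 8)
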